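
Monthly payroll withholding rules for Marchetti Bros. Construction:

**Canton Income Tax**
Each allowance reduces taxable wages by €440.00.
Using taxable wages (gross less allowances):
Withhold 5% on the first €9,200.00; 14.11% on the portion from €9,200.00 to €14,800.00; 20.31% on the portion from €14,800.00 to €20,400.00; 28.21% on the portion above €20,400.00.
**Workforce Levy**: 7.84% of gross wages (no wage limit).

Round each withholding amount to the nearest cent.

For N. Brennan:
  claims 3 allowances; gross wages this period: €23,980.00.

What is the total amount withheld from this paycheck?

€4,905.10

Canton Income Tax: taxable = €23,980.00 − 3×€440.00 = €22,660.00
  €2,387.52 + 28.21% × (€22,660.00 − €20,400.00) = €2,387.52 + 28.21% × €2,260.00 = €3,025.07
Workforce Levy: 7.84% × €23,980.00 = €1,880.03
Total: €3,025.07 + €1,880.03 = €4,905.10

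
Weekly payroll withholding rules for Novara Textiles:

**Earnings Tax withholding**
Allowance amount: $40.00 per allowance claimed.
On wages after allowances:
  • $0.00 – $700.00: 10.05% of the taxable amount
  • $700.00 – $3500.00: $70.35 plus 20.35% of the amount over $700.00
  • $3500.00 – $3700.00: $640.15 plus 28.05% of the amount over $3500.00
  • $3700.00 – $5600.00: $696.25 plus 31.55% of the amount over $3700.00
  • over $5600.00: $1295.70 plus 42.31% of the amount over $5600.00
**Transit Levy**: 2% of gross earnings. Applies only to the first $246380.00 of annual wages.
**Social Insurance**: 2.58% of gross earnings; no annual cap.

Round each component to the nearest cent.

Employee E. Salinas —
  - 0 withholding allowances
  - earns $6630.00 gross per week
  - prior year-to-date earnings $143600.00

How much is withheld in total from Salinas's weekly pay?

Earnings Tax: taxable = $6630.00
  $1295.70 + 42.31% × ($6630.00 − $5600.00) = $1295.70 + 42.31% × $1030.00 = $1731.49
Transit Levy: 2% × $6630.00 = $132.60
Social Insurance: 2.58% × $6630.00 = $171.05
Total: $1731.49 + $132.60 + $171.05 = $2035.14

$2035.14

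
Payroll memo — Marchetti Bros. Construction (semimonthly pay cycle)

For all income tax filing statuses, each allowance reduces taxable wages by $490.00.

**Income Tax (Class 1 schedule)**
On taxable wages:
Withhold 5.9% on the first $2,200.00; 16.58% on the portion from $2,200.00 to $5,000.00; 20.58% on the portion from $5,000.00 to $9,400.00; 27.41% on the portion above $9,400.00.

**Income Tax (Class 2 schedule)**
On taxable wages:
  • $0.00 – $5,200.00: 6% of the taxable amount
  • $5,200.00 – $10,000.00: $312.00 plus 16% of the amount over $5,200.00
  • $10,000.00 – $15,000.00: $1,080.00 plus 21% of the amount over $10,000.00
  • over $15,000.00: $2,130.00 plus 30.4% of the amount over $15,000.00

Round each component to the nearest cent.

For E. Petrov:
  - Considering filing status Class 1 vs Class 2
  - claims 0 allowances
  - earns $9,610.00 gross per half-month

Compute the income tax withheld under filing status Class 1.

Income Tax (Class 1): taxable = $9,610.00
  $1,499.56 + 27.41% × ($9,610.00 − $9,400.00) = $1,499.56 + 27.41% × $210.00 = $1,557.12

$1,557.12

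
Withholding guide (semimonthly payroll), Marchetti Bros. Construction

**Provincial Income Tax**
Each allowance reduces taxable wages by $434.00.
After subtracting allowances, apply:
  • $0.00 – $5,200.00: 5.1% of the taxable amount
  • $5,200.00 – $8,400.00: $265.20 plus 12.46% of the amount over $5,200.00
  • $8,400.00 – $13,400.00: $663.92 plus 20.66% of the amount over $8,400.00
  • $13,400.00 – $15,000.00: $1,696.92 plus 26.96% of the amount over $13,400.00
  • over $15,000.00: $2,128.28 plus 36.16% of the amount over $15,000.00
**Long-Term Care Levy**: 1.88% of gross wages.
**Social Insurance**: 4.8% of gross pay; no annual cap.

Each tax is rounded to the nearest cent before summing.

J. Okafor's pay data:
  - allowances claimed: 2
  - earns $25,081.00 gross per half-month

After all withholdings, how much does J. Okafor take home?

$17,945.89

Provincial Income Tax: taxable = $25,081.00 − 2×$434.00 = $24,213.00
  $2,128.28 + 36.16% × ($24,213.00 − $15,000.00) = $2,128.28 + 36.16% × $9,213.00 = $5,459.70
Long-Term Care Levy: 1.88% × $25,081.00 = $471.52
Social Insurance: 4.8% × $25,081.00 = $1,203.89
Total withheld: $5,459.70 + $471.52 + $1,203.89 = $7,135.11
Net pay: $25,081.00 − $7,135.11 = $17,945.89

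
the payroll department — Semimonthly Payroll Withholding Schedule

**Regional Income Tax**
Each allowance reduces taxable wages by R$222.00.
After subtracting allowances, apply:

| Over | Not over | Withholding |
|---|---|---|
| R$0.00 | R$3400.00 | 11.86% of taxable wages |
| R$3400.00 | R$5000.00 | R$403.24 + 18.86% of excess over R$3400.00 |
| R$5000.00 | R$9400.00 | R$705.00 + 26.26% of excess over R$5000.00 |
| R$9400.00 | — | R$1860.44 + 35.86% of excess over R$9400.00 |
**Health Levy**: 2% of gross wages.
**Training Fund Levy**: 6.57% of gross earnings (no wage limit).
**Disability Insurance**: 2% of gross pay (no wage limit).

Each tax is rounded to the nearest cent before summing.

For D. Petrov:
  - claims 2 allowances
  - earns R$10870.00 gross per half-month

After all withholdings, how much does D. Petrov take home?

R$7492.68

Regional Income Tax: taxable = R$10870.00 − 2×R$222.00 = R$10426.00
  R$1860.44 + 35.86% × (R$10426.00 − R$9400.00) = R$1860.44 + 35.86% × R$1026.00 = R$2228.36
Health Levy: 2% × R$10870.00 = R$217.40
Training Fund Levy: 6.57% × R$10870.00 = R$714.16
Disability Insurance: 2% × R$10870.00 = R$217.40
Total withheld: R$2228.36 + R$217.40 + R$714.16 + R$217.40 = R$3377.32
Net pay: R$10870.00 − R$3377.32 = R$7492.68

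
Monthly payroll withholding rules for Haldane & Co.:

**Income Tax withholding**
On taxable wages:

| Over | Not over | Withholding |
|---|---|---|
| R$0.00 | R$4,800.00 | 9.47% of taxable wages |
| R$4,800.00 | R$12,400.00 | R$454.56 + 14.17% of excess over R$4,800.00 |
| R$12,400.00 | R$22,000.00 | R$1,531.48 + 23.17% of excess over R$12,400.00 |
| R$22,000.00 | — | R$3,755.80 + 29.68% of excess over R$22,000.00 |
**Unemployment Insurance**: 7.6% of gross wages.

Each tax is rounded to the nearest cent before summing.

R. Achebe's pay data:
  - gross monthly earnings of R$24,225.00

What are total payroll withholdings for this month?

Income Tax: taxable = R$24,225.00
  R$3,755.80 + 29.68% × (R$24,225.00 − R$22,000.00) = R$3,755.80 + 29.68% × R$2,225.00 = R$4,416.18
Unemployment Insurance: 7.6% × R$24,225.00 = R$1,841.10
Total: R$4,416.18 + R$1,841.10 = R$6,257.28

R$6,257.28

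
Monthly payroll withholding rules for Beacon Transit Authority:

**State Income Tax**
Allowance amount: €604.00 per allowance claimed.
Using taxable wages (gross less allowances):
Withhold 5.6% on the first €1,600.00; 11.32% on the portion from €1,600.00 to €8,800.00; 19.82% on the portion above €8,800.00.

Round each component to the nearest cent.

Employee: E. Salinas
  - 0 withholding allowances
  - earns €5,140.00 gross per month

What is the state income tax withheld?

€490.33

State Income Tax: taxable = €5,140.00
  €89.60 + 11.32% × (€5,140.00 − €1,600.00) = €89.60 + 11.32% × €3,540.00 = €490.33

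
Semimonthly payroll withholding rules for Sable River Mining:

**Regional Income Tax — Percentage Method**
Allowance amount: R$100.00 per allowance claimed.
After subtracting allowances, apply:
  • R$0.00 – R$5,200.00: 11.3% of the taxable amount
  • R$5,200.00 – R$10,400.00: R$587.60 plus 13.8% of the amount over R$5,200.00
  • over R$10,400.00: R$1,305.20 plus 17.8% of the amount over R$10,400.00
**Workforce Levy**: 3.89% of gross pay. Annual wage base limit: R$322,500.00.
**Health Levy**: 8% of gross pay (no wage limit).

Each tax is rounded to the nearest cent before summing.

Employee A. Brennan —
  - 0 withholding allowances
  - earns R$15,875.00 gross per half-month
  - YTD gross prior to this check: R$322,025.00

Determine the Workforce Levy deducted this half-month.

R$18.48

Workforce Levy: cap R$322,500.00 − YTD R$322,025.00 = R$475.00 subject; 3.89% × R$475.00 = R$18.48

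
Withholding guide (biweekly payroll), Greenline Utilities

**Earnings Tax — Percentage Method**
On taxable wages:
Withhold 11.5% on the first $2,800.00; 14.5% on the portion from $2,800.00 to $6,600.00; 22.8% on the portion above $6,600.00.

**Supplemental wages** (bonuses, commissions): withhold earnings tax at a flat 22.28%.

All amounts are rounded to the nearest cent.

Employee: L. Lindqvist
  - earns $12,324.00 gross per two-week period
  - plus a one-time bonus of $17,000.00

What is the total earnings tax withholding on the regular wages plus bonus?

$5,965.67

Earnings Tax: taxable = $12,324.00
  $873.00 + 22.8% × ($12,324.00 − $6,600.00) = $873.00 + 22.8% × $5,724.00 = $2,178.07
Supplemental (22.28% flat on bonus): 22.28% × $17,000.00 = $3,787.60
Total earnings tax: $2,178.07 + $3,787.60 = $5,965.67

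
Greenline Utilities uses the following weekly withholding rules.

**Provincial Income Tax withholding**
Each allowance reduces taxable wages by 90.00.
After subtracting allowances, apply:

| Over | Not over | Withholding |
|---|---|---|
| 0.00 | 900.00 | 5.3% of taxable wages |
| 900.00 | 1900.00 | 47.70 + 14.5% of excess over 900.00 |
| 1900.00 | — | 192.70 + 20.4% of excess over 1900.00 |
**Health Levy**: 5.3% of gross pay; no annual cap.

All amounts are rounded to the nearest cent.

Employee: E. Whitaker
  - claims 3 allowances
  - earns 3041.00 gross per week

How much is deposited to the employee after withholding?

2509.45

Provincial Income Tax: taxable = 3041.00 − 3×90.00 = 2771.00
  192.70 + 20.4% × (2771.00 − 1900.00) = 192.70 + 20.4% × 871.00 = 370.38
Health Levy: 5.3% × 3041.00 = 161.17
Total withheld: 370.38 + 161.17 = 531.55
Net pay: 3041.00 − 531.55 = 2509.45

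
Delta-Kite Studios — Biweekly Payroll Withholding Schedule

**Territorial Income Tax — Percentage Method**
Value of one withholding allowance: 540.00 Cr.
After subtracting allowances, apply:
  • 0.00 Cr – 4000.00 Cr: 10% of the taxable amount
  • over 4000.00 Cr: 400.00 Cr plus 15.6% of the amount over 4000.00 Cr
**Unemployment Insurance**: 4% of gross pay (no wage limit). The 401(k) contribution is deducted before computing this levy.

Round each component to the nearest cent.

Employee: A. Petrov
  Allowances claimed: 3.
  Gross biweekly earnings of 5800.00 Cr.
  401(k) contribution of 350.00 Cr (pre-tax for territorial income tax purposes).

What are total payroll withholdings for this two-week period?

601.00 Cr

Territorial Income Tax: taxable = 5800.00 Cr − 350.00 Cr − 3×540.00 Cr = 3830.00 Cr
  10% × 3830.00 Cr = 383.00 Cr
Unemployment Insurance: 4% × 5450.00 Cr = 218.00 Cr
Total: 383.00 Cr + 218.00 Cr = 601.00 Cr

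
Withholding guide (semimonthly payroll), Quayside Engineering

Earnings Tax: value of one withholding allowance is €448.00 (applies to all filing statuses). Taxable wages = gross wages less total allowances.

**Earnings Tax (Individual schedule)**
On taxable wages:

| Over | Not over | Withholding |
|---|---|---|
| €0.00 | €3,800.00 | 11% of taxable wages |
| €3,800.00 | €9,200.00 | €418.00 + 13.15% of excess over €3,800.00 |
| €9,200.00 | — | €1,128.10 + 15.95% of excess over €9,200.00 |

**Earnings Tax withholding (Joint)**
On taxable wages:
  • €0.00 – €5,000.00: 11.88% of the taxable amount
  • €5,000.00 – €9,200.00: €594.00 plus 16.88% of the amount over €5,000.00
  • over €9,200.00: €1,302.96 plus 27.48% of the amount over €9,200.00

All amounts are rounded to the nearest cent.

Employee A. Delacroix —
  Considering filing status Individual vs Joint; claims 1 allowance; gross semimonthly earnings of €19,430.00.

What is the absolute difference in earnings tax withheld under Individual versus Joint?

€1,302.72

Earnings Tax (Individual): taxable = €19,430.00 − 1×€448.00 = €18,982.00
  €1,128.10 + 15.95% × (€18,982.00 − €9,200.00) = €1,128.10 + 15.95% × €9,782.00 = €2,688.33
Earnings Tax (Joint): taxable = €19,430.00 − 1×€448.00 = €18,982.00
  €1,302.96 + 27.48% × (€18,982.00 − €9,200.00) = €1,302.96 + 27.48% × €9,782.00 = €3,991.05
Difference: |€2,688.33 − €3,991.05| = €1,302.72 (higher under Joint)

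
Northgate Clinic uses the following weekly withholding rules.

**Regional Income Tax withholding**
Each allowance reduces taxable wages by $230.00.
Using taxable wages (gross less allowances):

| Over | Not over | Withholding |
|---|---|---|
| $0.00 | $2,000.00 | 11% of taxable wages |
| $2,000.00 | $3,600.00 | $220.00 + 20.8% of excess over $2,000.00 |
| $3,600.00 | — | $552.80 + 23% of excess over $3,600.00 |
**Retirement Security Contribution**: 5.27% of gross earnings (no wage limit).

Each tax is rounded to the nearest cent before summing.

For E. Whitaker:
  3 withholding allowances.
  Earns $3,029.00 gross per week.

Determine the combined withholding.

Regional Income Tax: taxable = $3,029.00 − 3×$230.00 = $2,339.00
  $220.00 + 20.8% × ($2,339.00 − $2,000.00) = $220.00 + 20.8% × $339.00 = $290.51
Retirement Security Contribution: 5.27% × $3,029.00 = $159.63
Total: $290.51 + $159.63 = $450.14

$450.14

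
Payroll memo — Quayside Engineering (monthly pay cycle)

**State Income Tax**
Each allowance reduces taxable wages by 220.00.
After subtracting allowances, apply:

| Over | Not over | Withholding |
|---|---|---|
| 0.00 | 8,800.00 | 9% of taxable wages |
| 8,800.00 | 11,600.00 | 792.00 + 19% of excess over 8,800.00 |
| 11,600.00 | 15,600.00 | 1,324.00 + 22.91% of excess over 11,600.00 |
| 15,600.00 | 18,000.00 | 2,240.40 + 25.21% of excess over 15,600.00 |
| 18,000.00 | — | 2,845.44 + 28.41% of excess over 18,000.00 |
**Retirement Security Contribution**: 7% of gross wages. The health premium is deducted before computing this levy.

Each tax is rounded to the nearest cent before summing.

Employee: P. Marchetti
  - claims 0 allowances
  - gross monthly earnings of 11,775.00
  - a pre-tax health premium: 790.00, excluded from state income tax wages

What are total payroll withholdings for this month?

1,976.10

State Income Tax: taxable = 11,775.00 − 790.00 = 10,985.00
  792.00 + 19% × (10,985.00 − 8,800.00) = 792.00 + 19% × 2,185.00 = 1,207.15
Retirement Security Contribution: 7% × 10,985.00 = 768.95
Total: 1,207.15 + 768.95 = 1,976.10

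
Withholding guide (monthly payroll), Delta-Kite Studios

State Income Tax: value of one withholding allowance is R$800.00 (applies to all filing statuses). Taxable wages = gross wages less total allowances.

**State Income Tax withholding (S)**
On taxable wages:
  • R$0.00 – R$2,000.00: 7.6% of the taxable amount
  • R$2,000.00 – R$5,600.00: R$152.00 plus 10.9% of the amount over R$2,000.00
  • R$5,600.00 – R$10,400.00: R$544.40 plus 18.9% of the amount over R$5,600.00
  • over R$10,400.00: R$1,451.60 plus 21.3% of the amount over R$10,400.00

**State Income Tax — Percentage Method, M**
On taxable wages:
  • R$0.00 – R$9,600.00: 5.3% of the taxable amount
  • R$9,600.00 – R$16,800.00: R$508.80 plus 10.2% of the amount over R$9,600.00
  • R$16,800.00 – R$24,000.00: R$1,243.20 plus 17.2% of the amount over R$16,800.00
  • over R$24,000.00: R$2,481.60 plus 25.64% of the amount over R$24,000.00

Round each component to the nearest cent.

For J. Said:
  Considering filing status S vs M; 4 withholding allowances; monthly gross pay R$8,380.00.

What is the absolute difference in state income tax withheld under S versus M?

State Income Tax (S): taxable = R$8,380.00 − 4×R$800.00 = R$5,180.00
  R$152.00 + 10.9% × (R$5,180.00 − R$2,000.00) = R$152.00 + 10.9% × R$3,180.00 = R$498.62
State Income Tax (M): taxable = R$8,380.00 − 4×R$800.00 = R$5,180.00
  5.3% × R$5,180.00 = R$274.54
Difference: |R$498.62 − R$274.54| = R$224.08 (higher under S)

R$224.08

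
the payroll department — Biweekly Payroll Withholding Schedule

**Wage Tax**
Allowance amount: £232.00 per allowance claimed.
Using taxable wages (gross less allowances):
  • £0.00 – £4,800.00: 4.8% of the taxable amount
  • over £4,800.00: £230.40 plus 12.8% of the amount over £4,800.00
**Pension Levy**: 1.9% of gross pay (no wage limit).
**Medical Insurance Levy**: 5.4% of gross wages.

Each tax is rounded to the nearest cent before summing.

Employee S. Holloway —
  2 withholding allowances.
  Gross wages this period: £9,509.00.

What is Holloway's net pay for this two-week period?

£8,041.08

Wage Tax: taxable = £9,509.00 − 2×£232.00 = £9,045.00
  £230.40 + 12.8% × (£9,045.00 − £4,800.00) = £230.40 + 12.8% × £4,245.00 = £773.76
Pension Levy: 1.9% × £9,509.00 = £180.67
Medical Insurance Levy: 5.4% × £9,509.00 = £513.49
Total withheld: £773.76 + £180.67 + £513.49 = £1,467.92
Net pay: £9,509.00 − £1,467.92 = £8,041.08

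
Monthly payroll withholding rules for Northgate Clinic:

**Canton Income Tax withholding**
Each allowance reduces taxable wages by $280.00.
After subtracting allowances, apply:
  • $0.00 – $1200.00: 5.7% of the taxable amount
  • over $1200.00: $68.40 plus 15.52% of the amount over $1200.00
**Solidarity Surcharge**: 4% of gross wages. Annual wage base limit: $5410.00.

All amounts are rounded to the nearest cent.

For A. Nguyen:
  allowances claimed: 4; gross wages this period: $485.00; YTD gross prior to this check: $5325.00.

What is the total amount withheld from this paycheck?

Canton Income Tax: taxable = $485.00 − 4×$280.00 = $-635.00
  Taxable ≤ 0 → $0.00
Solidarity Surcharge: cap $5410.00 − YTD $5325.00 = $85.00 subject; 4% × $85.00 = $3.40
Total: $0.00 + $3.40 = $3.40

$3.40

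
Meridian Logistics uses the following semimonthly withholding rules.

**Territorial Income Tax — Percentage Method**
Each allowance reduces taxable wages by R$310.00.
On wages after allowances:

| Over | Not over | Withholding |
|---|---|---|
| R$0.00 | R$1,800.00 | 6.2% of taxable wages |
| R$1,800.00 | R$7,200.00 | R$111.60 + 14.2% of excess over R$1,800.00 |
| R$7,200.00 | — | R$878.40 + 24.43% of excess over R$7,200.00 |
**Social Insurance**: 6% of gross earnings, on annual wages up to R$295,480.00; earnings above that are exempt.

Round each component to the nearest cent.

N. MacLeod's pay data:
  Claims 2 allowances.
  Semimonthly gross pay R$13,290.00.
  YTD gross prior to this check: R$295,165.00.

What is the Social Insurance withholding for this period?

Social Insurance: cap R$295,480.00 − YTD R$295,165.00 = R$315.00 subject; 6% × R$315.00 = R$18.90

R$18.90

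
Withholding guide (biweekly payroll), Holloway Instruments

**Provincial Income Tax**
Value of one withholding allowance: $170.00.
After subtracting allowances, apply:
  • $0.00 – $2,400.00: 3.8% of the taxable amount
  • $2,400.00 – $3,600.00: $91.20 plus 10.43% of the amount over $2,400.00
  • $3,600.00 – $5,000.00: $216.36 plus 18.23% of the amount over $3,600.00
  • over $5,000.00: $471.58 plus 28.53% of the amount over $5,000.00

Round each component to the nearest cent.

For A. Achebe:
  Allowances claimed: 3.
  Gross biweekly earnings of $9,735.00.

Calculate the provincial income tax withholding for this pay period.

$1,676.97

Provincial Income Tax: taxable = $9,735.00 − 3×$170.00 = $9,225.00
  $471.58 + 28.53% × ($9,225.00 − $5,000.00) = $471.58 + 28.53% × $4,225.00 = $1,676.97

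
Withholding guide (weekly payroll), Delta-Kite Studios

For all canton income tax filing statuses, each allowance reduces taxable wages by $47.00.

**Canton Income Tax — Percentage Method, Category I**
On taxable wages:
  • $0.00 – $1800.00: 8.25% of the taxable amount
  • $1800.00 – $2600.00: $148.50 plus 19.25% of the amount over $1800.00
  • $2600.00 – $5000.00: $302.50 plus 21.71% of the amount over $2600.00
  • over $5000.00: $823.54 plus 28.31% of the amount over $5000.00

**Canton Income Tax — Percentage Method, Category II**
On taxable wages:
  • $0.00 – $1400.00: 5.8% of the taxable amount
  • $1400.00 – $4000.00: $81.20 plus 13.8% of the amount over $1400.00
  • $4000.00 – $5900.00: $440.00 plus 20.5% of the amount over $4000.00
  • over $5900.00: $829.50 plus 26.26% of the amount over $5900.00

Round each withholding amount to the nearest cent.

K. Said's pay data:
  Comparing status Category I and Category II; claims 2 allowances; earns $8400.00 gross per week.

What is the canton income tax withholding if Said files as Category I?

$1759.47

Canton Income Tax (Category I): taxable = $8400.00 − 2×$47.00 = $8306.00
  $823.54 + 28.31% × ($8306.00 − $5000.00) = $823.54 + 28.31% × $3306.00 = $1759.47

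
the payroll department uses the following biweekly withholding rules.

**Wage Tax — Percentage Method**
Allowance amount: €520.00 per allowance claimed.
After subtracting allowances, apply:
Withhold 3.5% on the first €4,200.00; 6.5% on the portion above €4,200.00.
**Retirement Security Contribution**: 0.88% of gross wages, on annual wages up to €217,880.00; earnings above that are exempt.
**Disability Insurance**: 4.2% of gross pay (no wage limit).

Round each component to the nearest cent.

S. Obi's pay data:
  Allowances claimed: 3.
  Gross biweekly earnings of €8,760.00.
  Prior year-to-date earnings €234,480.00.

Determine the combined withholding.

€709.92

Wage Tax: taxable = €8,760.00 − 3×€520.00 = €7,200.00
  €147.00 + 6.5% × (€7,200.00 − €4,200.00) = €147.00 + 6.5% × €3,000.00 = €342.00
Retirement Security Contribution: YTD €234,480.00 ≥ cap €217,880.00 → €0.00
Disability Insurance: 4.2% × €8,760.00 = €367.92
Total: €342.00 + €0.00 + €367.92 = €709.92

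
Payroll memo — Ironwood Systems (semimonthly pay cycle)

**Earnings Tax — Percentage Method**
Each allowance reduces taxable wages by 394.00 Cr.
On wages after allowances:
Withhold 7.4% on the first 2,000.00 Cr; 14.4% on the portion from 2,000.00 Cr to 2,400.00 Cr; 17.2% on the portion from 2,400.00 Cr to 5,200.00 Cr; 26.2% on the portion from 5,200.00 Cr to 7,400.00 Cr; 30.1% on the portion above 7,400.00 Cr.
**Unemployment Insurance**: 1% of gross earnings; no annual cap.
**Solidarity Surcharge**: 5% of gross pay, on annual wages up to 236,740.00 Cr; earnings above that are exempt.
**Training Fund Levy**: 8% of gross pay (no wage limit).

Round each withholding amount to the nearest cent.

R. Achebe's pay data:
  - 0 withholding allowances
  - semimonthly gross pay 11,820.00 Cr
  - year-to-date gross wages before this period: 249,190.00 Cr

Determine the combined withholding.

3,657.82 Cr

Earnings Tax: taxable = 11,820.00 Cr
  1,263.60 Cr + 30.1% × (11,820.00 Cr − 7,400.00 Cr) = 1,263.60 Cr + 30.1% × 4,420.00 Cr = 2,594.02 Cr
Unemployment Insurance: 1% × 11,820.00 Cr = 118.20 Cr
Solidarity Surcharge: YTD 249,190.00 Cr ≥ cap 236,740.00 Cr → 0.00 Cr
Training Fund Levy: 8% × 11,820.00 Cr = 945.60 Cr
Total: 2,594.02 Cr + 118.20 Cr + 0.00 Cr + 945.60 Cr = 3,657.82 Cr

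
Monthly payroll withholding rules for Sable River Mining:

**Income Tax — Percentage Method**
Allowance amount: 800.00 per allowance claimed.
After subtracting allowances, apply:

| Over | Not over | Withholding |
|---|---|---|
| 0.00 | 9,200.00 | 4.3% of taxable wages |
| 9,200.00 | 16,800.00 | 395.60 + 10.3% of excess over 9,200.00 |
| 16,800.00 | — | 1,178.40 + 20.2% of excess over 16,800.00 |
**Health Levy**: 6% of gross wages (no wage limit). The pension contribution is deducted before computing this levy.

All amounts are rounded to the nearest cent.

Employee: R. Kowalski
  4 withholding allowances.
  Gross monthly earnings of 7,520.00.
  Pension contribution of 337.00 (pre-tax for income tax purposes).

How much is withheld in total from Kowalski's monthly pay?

Income Tax: taxable = 7,520.00 − 337.00 − 4×800.00 = 3,983.00
  4.3% × 3,983.00 = 171.27
Health Levy: 6% × 7,183.00 = 430.98
Total: 171.27 + 430.98 = 602.25

602.25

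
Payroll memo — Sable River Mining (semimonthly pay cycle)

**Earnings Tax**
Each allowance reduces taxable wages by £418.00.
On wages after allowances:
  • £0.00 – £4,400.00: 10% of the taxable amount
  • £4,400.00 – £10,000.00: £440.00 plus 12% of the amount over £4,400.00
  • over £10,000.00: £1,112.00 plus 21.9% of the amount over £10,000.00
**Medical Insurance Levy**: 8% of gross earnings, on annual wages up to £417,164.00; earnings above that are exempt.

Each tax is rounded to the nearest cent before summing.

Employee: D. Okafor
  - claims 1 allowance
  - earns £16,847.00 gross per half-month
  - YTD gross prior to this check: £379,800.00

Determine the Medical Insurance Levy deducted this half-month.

Medical Insurance Levy: 8% × £16,847.00 = £1,347.76

£1,347.76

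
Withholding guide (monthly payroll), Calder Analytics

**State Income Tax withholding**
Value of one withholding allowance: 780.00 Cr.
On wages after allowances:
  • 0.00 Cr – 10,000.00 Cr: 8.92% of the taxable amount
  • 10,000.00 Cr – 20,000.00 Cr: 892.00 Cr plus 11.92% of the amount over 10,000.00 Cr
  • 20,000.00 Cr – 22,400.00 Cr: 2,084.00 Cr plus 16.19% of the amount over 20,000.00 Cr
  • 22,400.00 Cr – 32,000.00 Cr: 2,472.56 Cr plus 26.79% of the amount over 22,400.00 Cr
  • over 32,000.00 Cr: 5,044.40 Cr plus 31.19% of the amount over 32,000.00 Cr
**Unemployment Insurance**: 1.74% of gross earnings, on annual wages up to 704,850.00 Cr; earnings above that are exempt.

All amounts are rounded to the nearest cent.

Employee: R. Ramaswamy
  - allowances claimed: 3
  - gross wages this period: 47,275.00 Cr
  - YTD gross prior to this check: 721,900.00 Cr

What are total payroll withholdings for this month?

9,078.83 Cr

State Income Tax: taxable = 47,275.00 Cr − 3×780.00 Cr = 44,935.00 Cr
  5,044.40 Cr + 31.19% × (44,935.00 Cr − 32,000.00 Cr) = 5,044.40 Cr + 31.19% × 12,935.00 Cr = 9,078.83 Cr
Unemployment Insurance: YTD 721,900.00 Cr ≥ cap 704,850.00 Cr → 0.00 Cr
Total: 9,078.83 Cr + 0.00 Cr = 9,078.83 Cr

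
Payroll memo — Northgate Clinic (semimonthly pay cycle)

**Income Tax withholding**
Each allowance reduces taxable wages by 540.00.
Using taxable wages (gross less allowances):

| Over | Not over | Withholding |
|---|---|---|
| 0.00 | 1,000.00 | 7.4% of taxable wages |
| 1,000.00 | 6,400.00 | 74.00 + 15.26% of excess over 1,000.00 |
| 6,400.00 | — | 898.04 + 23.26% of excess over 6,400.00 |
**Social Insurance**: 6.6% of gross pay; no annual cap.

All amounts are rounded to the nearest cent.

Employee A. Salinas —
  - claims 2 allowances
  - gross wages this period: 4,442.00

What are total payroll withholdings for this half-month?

Income Tax: taxable = 4,442.00 − 2×540.00 = 3,362.00
  74.00 + 15.26% × (3,362.00 − 1,000.00) = 74.00 + 15.26% × 2,362.00 = 434.44
Social Insurance: 6.6% × 4,442.00 = 293.17
Total: 434.44 + 293.17 = 727.61

727.61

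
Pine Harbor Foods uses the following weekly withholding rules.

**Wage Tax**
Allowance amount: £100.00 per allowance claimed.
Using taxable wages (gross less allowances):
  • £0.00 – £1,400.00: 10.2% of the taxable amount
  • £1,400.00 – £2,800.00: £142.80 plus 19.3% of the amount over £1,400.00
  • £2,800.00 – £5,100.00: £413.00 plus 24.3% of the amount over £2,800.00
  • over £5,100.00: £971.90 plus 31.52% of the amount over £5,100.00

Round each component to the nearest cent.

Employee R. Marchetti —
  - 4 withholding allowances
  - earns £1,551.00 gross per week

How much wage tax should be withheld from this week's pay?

Wage Tax: taxable = £1,551.00 − 4×£100.00 = £1,151.00
  10.2% × £1,151.00 = £117.40

£117.40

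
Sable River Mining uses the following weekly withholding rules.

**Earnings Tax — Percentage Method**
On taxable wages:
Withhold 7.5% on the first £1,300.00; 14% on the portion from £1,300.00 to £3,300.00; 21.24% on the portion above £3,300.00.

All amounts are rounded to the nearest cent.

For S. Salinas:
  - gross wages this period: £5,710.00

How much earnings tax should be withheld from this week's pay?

£889.38

Earnings Tax: taxable = £5,710.00
  £377.50 + 21.24% × (£5,710.00 − £3,300.00) = £377.50 + 21.24% × £2,410.00 = £889.38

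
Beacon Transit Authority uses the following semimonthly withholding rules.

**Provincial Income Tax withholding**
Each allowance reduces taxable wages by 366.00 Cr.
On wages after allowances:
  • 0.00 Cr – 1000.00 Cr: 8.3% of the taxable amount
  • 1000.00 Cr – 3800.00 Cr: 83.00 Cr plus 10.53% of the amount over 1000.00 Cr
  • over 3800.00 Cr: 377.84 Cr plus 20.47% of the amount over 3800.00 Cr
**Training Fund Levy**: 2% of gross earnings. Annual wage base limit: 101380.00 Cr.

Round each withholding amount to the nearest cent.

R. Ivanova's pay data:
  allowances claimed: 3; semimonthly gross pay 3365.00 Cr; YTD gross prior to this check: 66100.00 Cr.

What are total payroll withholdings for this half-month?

283.72 Cr

Provincial Income Tax: taxable = 3365.00 Cr − 3×366.00 Cr = 2267.00 Cr
  83.00 Cr + 10.53% × (2267.00 Cr − 1000.00 Cr) = 83.00 Cr + 10.53% × 1267.00 Cr = 216.42 Cr
Training Fund Levy: 2% × 3365.00 Cr = 67.30 Cr
Total: 216.42 Cr + 67.30 Cr = 283.72 Cr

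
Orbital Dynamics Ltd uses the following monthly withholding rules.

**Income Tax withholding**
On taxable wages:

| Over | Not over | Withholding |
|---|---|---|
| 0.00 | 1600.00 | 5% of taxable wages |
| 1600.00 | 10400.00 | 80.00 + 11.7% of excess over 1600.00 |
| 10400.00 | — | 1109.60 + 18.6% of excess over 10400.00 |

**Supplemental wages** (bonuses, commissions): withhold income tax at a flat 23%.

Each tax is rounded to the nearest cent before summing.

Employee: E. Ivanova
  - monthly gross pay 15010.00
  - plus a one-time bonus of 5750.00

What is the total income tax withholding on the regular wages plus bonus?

Income Tax: taxable = 15010.00
  1109.60 + 18.6% × (15010.00 − 10400.00) = 1109.60 + 18.6% × 4610.00 = 1967.06
Supplemental (23% flat on bonus): 23% × 5750.00 = 1322.50
Total income tax: 1967.06 + 1322.50 = 3289.56

3289.56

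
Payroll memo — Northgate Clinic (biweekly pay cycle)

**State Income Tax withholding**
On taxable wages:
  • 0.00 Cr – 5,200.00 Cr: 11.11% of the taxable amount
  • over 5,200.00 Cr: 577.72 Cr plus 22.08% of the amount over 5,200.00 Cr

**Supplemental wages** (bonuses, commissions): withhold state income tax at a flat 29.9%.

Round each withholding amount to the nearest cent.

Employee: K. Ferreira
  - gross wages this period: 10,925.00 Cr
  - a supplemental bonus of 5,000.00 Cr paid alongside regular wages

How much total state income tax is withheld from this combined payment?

3,336.80 Cr

State Income Tax: taxable = 10,925.00 Cr
  577.72 Cr + 22.08% × (10,925.00 Cr − 5,200.00 Cr) = 577.72 Cr + 22.08% × 5,725.00 Cr = 1,841.80 Cr
Supplemental (29.9% flat on bonus): 29.9% × 5,000.00 Cr = 1,495.00 Cr
Total state income tax: 1,841.80 Cr + 1,495.00 Cr = 3,336.80 Cr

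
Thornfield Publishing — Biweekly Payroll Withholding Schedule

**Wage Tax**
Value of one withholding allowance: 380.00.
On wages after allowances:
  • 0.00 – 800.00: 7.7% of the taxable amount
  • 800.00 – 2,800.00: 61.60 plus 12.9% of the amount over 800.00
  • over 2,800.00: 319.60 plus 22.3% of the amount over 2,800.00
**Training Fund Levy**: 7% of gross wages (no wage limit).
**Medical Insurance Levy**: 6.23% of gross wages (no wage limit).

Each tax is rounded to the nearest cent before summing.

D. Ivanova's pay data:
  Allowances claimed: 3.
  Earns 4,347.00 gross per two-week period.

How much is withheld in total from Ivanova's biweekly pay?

Wage Tax: taxable = 4,347.00 − 3×380.00 = 3,207.00
  319.60 + 22.3% × (3,207.00 − 2,800.00) = 319.60 + 22.3% × 407.00 = 410.36
Training Fund Levy: 7% × 4,347.00 = 304.29
Medical Insurance Levy: 6.23% × 4,347.00 = 270.82
Total: 410.36 + 304.29 + 270.82 = 985.47

985.47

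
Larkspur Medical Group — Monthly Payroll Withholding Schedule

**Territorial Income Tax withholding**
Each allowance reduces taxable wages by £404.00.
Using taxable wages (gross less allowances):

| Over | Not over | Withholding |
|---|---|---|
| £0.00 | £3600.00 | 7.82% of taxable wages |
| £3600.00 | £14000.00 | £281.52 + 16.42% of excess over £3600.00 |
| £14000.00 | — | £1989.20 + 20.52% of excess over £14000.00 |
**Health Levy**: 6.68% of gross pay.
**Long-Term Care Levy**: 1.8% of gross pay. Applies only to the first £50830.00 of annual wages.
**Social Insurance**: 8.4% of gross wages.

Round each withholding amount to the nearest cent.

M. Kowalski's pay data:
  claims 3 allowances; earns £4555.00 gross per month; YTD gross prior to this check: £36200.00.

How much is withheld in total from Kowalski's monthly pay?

£1030.30

Territorial Income Tax: taxable = £4555.00 − 3×£404.00 = £3343.00
  7.82% × £3343.00 = £261.42
Health Levy: 6.68% × £4555.00 = £304.27
Long-Term Care Levy: 1.8% × £4555.00 = £81.99
Social Insurance: 8.4% × £4555.00 = £382.62
Total: £261.42 + £304.27 + £81.99 + £382.62 = £1030.30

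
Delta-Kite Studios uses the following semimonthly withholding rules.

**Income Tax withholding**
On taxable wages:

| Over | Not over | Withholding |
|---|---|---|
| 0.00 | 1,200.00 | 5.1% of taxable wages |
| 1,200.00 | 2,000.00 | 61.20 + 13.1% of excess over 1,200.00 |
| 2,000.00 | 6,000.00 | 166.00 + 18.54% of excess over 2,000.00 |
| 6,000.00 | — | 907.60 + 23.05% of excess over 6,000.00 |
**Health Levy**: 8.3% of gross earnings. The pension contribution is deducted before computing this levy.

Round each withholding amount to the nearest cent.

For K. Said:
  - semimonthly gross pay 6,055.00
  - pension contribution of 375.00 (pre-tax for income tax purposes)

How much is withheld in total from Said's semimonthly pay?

1,319.71

Income Tax: taxable = 6,055.00 − 375.00 = 5,680.00
  166.00 + 18.54% × (5,680.00 − 2,000.00) = 166.00 + 18.54% × 3,680.00 = 848.27
Health Levy: 8.3% × 5,680.00 = 471.44
Total: 848.27 + 471.44 = 1,319.71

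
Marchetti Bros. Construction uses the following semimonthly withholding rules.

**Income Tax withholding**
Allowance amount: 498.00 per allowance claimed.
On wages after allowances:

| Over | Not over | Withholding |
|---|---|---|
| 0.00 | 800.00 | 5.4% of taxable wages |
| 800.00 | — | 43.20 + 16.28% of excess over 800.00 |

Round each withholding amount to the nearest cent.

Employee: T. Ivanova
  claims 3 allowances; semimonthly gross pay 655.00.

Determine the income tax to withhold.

Income Tax: taxable = 655.00 − 3×498.00 = -839.00
  Taxable ≤ 0 → 0.00

0.00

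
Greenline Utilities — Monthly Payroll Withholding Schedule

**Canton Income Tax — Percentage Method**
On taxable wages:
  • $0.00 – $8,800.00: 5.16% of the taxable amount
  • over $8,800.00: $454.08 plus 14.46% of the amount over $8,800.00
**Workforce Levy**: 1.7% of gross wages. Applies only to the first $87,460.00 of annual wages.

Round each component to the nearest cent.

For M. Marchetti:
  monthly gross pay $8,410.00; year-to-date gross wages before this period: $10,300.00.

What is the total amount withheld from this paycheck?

Canton Income Tax: taxable = $8,410.00
  5.16% × $8,410.00 = $433.96
Workforce Levy: 1.7% × $8,410.00 = $142.97
Total: $433.96 + $142.97 = $576.93

$576.93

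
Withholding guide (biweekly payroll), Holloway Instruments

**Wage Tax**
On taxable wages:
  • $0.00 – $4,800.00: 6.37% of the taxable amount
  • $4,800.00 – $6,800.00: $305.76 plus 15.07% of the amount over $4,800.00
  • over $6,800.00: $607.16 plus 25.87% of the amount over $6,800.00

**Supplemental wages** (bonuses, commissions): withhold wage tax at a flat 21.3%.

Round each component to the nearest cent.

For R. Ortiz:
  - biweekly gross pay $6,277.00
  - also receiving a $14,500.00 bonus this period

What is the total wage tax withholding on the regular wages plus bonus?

$3,616.84

Wage Tax: taxable = $6,277.00
  $305.76 + 15.07% × ($6,277.00 − $4,800.00) = $305.76 + 15.07% × $1,477.00 = $528.34
Supplemental (21.3% flat on bonus): 21.3% × $14,500.00 = $3,088.50
Total wage tax: $528.34 + $3,088.50 = $3,616.84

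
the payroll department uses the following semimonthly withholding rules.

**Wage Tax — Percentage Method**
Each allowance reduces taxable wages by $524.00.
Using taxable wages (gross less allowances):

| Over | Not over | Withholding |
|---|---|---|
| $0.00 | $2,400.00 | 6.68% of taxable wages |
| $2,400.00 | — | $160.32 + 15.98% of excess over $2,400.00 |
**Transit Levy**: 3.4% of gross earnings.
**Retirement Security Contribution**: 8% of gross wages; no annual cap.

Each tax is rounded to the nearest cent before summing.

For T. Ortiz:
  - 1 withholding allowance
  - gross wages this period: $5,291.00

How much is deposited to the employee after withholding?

Wage Tax: taxable = $5,291.00 − 1×$524.00 = $4,767.00
  $160.32 + 15.98% × ($4,767.00 − $2,400.00) = $160.32 + 15.98% × $2,367.00 = $538.57
Transit Levy: 3.4% × $5,291.00 = $179.89
Retirement Security Contribution: 8% × $5,291.00 = $423.28
Total withheld: $538.57 + $179.89 + $423.28 = $1,141.74
Net pay: $5,291.00 − $1,141.74 = $4,149.26

$4,149.26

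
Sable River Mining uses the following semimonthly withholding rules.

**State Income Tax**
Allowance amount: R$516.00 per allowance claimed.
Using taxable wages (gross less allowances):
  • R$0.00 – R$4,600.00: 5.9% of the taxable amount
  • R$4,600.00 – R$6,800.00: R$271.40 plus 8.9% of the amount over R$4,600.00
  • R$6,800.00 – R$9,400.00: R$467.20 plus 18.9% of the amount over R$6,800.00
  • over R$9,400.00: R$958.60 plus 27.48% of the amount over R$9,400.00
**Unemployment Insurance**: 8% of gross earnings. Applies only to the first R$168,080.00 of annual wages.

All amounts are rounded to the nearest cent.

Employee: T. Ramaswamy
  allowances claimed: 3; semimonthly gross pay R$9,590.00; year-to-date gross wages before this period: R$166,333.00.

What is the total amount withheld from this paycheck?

R$841.70

State Income Tax: taxable = R$9,590.00 − 3×R$516.00 = R$8,042.00
  R$467.20 + 18.9% × (R$8,042.00 − R$6,800.00) = R$467.20 + 18.9% × R$1,242.00 = R$701.94
Unemployment Insurance: cap R$168,080.00 − YTD R$166,333.00 = R$1,747.00 subject; 8% × R$1,747.00 = R$139.76
Total: R$701.94 + R$139.76 = R$841.70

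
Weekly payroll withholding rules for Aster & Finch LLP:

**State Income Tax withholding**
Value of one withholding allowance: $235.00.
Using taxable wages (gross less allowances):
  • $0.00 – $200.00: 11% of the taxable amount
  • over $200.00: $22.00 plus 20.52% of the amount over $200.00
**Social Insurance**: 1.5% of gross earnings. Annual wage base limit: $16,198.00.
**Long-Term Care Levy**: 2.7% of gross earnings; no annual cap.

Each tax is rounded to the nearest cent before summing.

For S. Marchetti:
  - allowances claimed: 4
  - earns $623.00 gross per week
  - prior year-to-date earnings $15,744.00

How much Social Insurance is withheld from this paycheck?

Social Insurance: cap $16,198.00 − YTD $15,744.00 = $454.00 subject; 1.5% × $454.00 = $6.81

$6.81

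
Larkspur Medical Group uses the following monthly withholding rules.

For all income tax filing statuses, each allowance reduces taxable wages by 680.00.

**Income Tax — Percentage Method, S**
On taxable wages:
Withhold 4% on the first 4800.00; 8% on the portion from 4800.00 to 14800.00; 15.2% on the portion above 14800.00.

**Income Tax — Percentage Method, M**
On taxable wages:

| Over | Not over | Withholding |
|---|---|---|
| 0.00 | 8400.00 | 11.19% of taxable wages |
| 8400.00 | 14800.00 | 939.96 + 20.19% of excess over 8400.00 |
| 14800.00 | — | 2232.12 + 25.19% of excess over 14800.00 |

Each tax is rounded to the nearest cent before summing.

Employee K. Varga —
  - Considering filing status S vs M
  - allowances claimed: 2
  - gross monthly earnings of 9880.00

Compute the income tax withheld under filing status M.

964.19

Income Tax (M): taxable = 9880.00 − 2×680.00 = 8520.00
  939.96 + 20.19% × (8520.00 − 8400.00) = 939.96 + 20.19% × 120.00 = 964.19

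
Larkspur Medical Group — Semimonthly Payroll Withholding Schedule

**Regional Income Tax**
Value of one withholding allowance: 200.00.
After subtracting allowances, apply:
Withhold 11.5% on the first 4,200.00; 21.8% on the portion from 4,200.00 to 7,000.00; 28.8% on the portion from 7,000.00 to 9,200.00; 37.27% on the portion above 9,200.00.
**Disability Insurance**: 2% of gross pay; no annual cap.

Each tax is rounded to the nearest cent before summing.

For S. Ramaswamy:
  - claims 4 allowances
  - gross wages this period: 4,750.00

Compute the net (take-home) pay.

4,200.75

Regional Income Tax: taxable = 4,750.00 − 4×200.00 = 3,950.00
  11.5% × 3,950.00 = 454.25
Disability Insurance: 2% × 4,750.00 = 95.00
Total withheld: 454.25 + 95.00 = 549.25
Net pay: 4,750.00 − 549.25 = 4,200.75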